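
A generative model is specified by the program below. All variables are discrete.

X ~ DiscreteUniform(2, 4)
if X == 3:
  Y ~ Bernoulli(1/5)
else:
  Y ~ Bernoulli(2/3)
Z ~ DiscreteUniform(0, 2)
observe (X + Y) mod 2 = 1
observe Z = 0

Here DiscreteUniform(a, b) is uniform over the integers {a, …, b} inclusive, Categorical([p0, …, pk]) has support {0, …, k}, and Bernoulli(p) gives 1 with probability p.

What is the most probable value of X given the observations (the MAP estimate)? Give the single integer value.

argmax_v P(X = v | obs) = 3

Enumerate traces; 3 have nonzero weight after conditioning:
  (X=2, Y=1, Z=0) weight 2/27
  (X=3, Y=0, Z=0) weight 4/45
  (X=4, Y=1, Z=0) weight 2/27
Group by X:
  weight(X=2) = 2/27
  weight(X=3) = 4/45
  weight(X=4) = 2/27
Total weight = 2/27 + 4/45 + 2/27 = 32/135
P(X=2 | obs) = 2/27 / 32/135 = 5/16
P(X=3 | obs) = 4/45 / 32/135 = 3/8
P(X=4 | obs) = 2/27 / 32/135 = 5/16
argmax = 3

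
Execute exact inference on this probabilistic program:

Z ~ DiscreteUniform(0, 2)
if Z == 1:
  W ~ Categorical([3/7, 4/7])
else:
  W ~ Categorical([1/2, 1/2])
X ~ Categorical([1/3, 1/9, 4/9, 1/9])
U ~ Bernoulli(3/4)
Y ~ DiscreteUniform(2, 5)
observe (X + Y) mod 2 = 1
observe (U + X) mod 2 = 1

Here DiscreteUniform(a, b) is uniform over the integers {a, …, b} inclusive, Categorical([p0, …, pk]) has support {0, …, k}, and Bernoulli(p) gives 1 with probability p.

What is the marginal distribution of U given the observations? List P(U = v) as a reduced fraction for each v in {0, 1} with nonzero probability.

Enumerate traces; 48 have nonzero weight after conditioning:
  (Z=0, W=0, X=0, U=1, Y=3) weight 1/96
  (Z=0, W=0, X=0, U=1, Y=5) weight 1/96
  (Z=0, W=0, X=1, U=0, Y=2) weight 1/864
  (Z=0, W=0, X=1, U=0, Y=4) weight 1/864
  (Z=0, W=0, X=2, U=1, Y=3) weight 1/72
  (Z=0, W=0, X=2, U=1, Y=5) weight 1/72
  (Z=0, W=0, X=3, U=0, Y=2) weight 1/864
  (Z=0, W=0, X=3, U=0, Y=4) weight 1/864
  … 40 more
Group by U:
  weight(U=0) = 1/36
  weight(U=1) = 7/24
Total weight = 1/36 + 7/24 = 23/72
P(U=0 | obs) = 1/36 / 23/72 = 2/23
P(U=1 | obs) = 7/24 / 23/72 = 21/23

P(U=0) = 2/23, P(U=1) = 21/23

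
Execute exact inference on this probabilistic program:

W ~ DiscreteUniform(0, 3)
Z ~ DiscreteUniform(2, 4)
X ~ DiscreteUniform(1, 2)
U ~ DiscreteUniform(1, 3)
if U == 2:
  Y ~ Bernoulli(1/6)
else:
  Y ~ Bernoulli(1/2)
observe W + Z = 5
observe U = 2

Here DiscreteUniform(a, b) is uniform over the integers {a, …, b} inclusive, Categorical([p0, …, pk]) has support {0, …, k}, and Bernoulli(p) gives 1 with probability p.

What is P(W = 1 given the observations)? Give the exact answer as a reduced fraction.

Enumerate traces; 12 have nonzero weight after conditioning:
  (W=1, Z=4, X=1, U=2, Y=0) weight 5/432
  (W=1, Z=4, X=1, U=2, Y=1) weight 1/432
  (W=1, Z=4, X=2, U=2, Y=0) weight 5/432
  (W=1, Z=4, X=2, U=2, Y=1) weight 1/432
  (W=2, Z=3, X=1, U=2, Y=0) weight 5/432
  (W=2, Z=3, X=1, U=2, Y=1) weight 1/432
  (W=2, Z=3, X=2, U=2, Y=0) weight 5/432
  (W=2, Z=3, X=2, U=2, Y=1) weight 1/432
  (W=3, Z=2, X=1, U=2, Y=0) weight 5/432
  … 3 more
Group by W:
  weight(W=1) = 1/36
  weight(W=2) = 1/36
  weight(W=3) = 1/36
Total weight = 1/36 + 1/36 + 1/36 = 1/12
P(W=1 | obs) = 1/36 / 1/12 = 1/3
P(W=2 | obs) = 1/36 / 1/12 = 1/3
P(W=3 | obs) = 1/36 / 1/12 = 1/3

P(W = 1 | obs) = 1/3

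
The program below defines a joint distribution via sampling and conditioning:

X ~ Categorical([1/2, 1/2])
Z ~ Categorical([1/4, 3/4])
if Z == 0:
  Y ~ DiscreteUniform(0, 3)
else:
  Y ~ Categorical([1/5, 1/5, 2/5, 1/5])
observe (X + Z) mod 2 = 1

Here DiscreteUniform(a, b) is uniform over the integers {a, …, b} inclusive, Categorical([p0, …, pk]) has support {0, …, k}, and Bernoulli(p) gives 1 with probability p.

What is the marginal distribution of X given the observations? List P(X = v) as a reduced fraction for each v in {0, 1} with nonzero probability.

Enumerate traces; 8 have nonzero weight after conditioning:
  (X=0, Z=1, Y=0) weight 3/40
  (X=0, Z=1, Y=1) weight 3/40
  (X=0, Z=1, Y=2) weight 3/20
  (X=0, Z=1, Y=3) weight 3/40
  (X=1, Z=0, Y=0) weight 1/32
  (X=1, Z=0, Y=1) weight 1/32
  (X=1, Z=0, Y=2) weight 1/32
  (X=1, Z=0, Y=3) weight 1/32
Group by X:
  weight(X=0) = 3/8
  weight(X=1) = 1/8
Total weight = 3/8 + 1/8 = 1/2
P(X=0 | obs) = 3/8 / 1/2 = 3/4
P(X=1 | obs) = 1/8 / 1/2 = 1/4

P(X=0) = 3/4, P(X=1) = 1/4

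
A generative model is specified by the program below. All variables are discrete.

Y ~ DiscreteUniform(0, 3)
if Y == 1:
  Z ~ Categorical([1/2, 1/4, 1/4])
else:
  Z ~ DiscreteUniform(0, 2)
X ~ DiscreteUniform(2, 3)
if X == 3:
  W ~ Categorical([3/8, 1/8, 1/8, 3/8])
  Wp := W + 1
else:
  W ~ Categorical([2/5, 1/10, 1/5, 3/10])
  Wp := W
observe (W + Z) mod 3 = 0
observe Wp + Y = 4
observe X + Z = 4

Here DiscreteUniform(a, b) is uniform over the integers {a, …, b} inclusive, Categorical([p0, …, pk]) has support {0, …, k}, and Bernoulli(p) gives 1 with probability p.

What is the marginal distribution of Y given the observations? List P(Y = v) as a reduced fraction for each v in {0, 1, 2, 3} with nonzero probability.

Enumerate traces; 2 have nonzero weight after conditioning:
  (Y=1, Z=1, X=3, W=2) weight 1/256
  (Y=3, Z=2, X=2, W=1) weight 1/240
Group by Y:
  weight(Y=1) = 1/256
  weight(Y=3) = 1/240
Total weight = 1/256 + 1/240 = 31/3840
P(Y=1 | obs) = 1/256 / 31/3840 = 15/31
P(Y=3 | obs) = 1/240 / 31/3840 = 16/31

P(Y=1) = 15/31, P(Y=3) = 16/31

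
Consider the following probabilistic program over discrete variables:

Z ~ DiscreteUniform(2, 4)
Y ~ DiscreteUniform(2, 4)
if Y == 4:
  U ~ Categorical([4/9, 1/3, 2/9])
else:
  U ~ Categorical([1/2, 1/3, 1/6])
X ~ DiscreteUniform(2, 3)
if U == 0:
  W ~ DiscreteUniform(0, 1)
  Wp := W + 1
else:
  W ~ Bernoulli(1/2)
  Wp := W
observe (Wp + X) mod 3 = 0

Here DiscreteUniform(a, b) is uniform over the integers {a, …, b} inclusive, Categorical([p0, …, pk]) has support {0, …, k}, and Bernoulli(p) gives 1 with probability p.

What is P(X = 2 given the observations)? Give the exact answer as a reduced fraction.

P(X = 2 | obs) = 27/41

Enumerate traces; 45 have nonzero weight after conditioning:
  (Z=2, Y=2, U=0, X=2, W=0) weight 1/72
  (Z=2, Y=2, U=1, X=2, W=1) weight 1/108
  (Z=2, Y=2, U=1, X=3, W=0) weight 1/108
  (Z=2, Y=2, U=2, X=2, W=1) weight 1/216
  (Z=2, Y=2, U=2, X=3, W=0) weight 1/216
  (Z=2, Y=3, U=0, X=2, W=0) weight 1/72
  (Z=2, Y=3, U=1, X=2, W=1) weight 1/108
  (Z=2, Y=3, U=1, X=3, W=0) weight 1/108
  … 37 more
Group by X:
  weight(X=2) = 1/4
  weight(X=3) = 7/54
Total weight = 1/4 + 7/54 = 41/108
P(X=2 | obs) = 1/4 / 41/108 = 27/41
P(X=3 | obs) = 7/54 / 41/108 = 14/41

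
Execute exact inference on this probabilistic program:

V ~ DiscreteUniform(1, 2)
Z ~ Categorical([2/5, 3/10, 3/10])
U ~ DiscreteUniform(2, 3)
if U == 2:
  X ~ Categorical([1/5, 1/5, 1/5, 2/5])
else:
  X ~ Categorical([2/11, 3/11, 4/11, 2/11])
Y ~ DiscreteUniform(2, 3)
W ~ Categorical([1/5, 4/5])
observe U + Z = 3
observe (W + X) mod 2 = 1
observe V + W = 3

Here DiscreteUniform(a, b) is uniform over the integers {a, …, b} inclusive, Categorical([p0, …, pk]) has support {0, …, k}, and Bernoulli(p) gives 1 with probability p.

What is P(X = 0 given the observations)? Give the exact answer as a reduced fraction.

Enumerate traces; 8 have nonzero weight after conditioning:
  (V=2, Z=0, U=3, X=0, Y=2, W=1) weight 2/275
  (V=2, Z=0, U=3, X=0, Y=3, W=1) weight 2/275
  (V=2, Z=0, U=3, X=2, Y=2, W=1) weight 4/275
  (V=2, Z=0, U=3, X=2, Y=3, W=1) weight 4/275
  (V=2, Z=1, U=2, X=0, Y=2, W=1) weight 3/500
  (V=2, Z=1, U=2, X=0, Y=3, W=1) weight 3/500
  (V=2, Z=1, U=2, X=2, Y=2, W=1) weight 3/500
  (V=2, Z=1, U=2, X=2, Y=3, W=1) weight 3/500
Group by X:
  weight(X=0) = 73/2750
  weight(X=2) = 113/2750
Total weight = 73/2750 + 113/2750 = 93/1375
P(X=0 | obs) = 73/2750 / 93/1375 = 73/186
P(X=2 | obs) = 113/2750 / 93/1375 = 113/186

P(X = 0 | obs) = 73/186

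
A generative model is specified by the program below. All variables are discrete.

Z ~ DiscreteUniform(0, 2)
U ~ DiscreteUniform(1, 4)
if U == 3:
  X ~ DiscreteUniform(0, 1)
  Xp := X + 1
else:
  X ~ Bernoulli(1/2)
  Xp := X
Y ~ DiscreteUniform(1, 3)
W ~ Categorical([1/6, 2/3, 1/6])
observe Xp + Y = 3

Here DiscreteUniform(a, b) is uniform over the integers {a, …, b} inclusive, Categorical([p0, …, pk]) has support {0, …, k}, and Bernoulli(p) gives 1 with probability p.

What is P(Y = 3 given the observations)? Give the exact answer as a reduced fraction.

Enumerate traces; 72 have nonzero weight after conditioning:
  (Z=0, U=1, X=0, Y=3, W=0) weight 1/432
  (Z=0, U=1, X=0, Y=3, W=1) weight 1/108
  (Z=0, U=1, X=0, Y=3, W=2) weight 1/432
  (Z=0, U=1, X=1, Y=2, W=0) weight 1/432
  (Z=0, U=1, X=1, Y=2, W=1) weight 1/108
  (Z=0, U=1, X=1, Y=2, W=2) weight 1/432
  (Z=0, U=2, X=0, Y=3, W=0) weight 1/432
  (Z=0, U=2, X=0, Y=3, W=1) weight 1/108
  (Z=0, U=3, X=1, Y=1, W=0) weight 1/432
  … 63 more
Group by Y:
  weight(Y=1) = 1/24
  weight(Y=2) = 1/6
  weight(Y=3) = 1/8
Total weight = 1/24 + 1/6 + 1/8 = 1/3
P(Y=1 | obs) = 1/24 / 1/3 = 1/8
P(Y=2 | obs) = 1/6 / 1/3 = 1/2
P(Y=3 | obs) = 1/8 / 1/3 = 3/8

P(Y = 3 | obs) = 3/8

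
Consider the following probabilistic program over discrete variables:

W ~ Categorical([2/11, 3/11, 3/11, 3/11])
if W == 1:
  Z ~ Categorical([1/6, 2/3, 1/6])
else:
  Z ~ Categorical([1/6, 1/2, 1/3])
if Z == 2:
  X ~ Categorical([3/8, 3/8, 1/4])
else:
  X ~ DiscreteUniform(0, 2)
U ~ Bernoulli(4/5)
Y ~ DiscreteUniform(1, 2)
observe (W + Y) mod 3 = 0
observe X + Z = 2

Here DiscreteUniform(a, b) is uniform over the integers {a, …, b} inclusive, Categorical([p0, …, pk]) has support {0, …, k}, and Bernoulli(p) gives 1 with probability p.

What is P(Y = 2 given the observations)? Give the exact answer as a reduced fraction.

P(Y = 2 | obs) = 49/99

Enumerate traces; 12 have nonzero weight after conditioning:
  (W=1, Z=0, X=2, U=0, Y=2) weight 1/660
  (W=1, Z=0, X=2, U=1, Y=2) weight 1/165
  (W=1, Z=1, X=1, U=0, Y=2) weight 1/165
  (W=1, Z=1, X=1, U=1, Y=2) weight 4/165
  (W=1, Z=2, X=0, U=0, Y=2) weight 3/1760
  (W=1, Z=2, X=0, U=1, Y=2) weight 3/440
  (W=2, Z=0, X=2, U=0, Y=1) weight 1/660
  (W=2, Z=0, X=2, U=1, Y=1) weight 1/165
  … 4 more
Group by Y:
  weight(Y=1) = 25/528
  weight(Y=2) = 49/1056
Total weight = 25/528 + 49/1056 = 3/32
P(Y=1 | obs) = 25/528 / 3/32 = 50/99
P(Y=2 | obs) = 49/1056 / 3/32 = 49/99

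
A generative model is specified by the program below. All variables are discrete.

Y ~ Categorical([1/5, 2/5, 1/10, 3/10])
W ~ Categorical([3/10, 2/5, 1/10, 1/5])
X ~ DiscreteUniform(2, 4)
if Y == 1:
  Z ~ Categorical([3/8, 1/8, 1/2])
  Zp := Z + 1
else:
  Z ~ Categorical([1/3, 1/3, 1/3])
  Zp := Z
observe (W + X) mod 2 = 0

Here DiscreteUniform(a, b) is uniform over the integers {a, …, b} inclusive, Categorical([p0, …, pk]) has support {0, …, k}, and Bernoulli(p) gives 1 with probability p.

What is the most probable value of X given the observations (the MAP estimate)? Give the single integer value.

Enumerate traces; 72 have nonzero weight after conditioning:
  (Y=0, W=0, X=2, Z=0) weight 1/150
  (Y=0, W=0, X=2, Z=1) weight 1/150
  (Y=0, W=0, X=2, Z=2) weight 1/150
  (Y=0, W=0, X=4, Z=0) weight 1/150
  (Y=0, W=0, X=4, Z=1) weight 1/150
  (Y=0, W=0, X=4, Z=2) weight 1/150
  (Y=0, W=1, X=3, Z=0) weight 2/225
  (Y=0, W=1, X=3, Z=1) weight 2/225
  … 64 more
Group by X:
  weight(X=2) = 2/15
  weight(X=3) = 1/5
  weight(X=4) = 2/15
Total weight = 2/15 + 1/5 + 2/15 = 7/15
P(X=2 | obs) = 2/15 / 7/15 = 2/7
P(X=3 | obs) = 1/5 / 7/15 = 3/7
P(X=4 | obs) = 2/15 / 7/15 = 2/7
argmax = 3

argmax_v P(X = v | obs) = 3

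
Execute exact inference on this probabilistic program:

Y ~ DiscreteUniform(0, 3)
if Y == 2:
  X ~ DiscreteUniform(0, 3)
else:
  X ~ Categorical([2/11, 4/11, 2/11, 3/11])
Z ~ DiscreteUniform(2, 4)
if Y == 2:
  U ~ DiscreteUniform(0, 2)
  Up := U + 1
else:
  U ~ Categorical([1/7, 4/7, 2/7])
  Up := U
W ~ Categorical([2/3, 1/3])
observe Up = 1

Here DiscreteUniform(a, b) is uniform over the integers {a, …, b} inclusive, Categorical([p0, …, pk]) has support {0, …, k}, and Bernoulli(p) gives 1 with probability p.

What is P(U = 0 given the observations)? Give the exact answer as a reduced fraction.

P(U = 0 | obs) = 7/43

Enumerate traces; 96 have nonzero weight after conditioning:
  (Y=0, X=0, Z=2, U=1, W=0) weight 4/693
  (Y=0, X=0, Z=2, U=1, W=1) weight 2/693
  (Y=0, X=0, Z=3, U=1, W=0) weight 4/693
  (Y=0, X=0, Z=3, U=1, W=1) weight 2/693
  (Y=0, X=0, Z=4, U=1, W=0) weight 4/693
  (Y=0, X=0, Z=4, U=1, W=1) weight 2/693
  (Y=0, X=1, Z=2, U=1, W=0) weight 8/693
  (Y=0, X=1, Z=2, U=1, W=1) weight 4/693
  (Y=2, X=0, Z=2, U=0, W=0) weight 1/216
  … 87 more
Group by U:
  weight(U=0) = 1/12
  weight(U=1) = 3/7
Total weight = 1/12 + 3/7 = 43/84
P(U=0 | obs) = 1/12 / 43/84 = 7/43
P(U=1 | obs) = 3/7 / 43/84 = 36/43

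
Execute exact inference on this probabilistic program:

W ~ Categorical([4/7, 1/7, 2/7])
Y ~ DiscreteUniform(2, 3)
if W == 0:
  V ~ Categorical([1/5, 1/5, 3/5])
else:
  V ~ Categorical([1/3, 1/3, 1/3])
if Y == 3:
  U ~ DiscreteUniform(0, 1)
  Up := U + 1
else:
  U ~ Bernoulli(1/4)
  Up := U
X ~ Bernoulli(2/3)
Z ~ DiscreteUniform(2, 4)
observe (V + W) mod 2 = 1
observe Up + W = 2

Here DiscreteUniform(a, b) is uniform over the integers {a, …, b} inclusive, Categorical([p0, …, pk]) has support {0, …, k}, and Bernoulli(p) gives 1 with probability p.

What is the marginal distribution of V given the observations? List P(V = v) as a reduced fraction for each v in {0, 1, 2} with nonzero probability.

P(V=0) = 5/28, P(V=1) = 9/14, P(V=2) = 5/28

Enumerate traces; 36 have nonzero weight after conditioning:
  (W=0, Y=3, V=1, U=1, X=0, Z=2) weight 1/315
  (W=0, Y=3, V=1, U=1, X=0, Z=3) weight 1/315
  (W=0, Y=3, V=1, U=1, X=0, Z=4) weight 1/315
  (W=0, Y=3, V=1, U=1, X=1, Z=2) weight 2/315
  (W=0, Y=3, V=1, U=1, X=1, Z=3) weight 2/315
  (W=0, Y=3, V=1, U=1, X=1, Z=4) weight 2/315
  (W=1, Y=2, V=0, U=1, X=0, Z=2) weight 1/1512
  (W=1, Y=2, V=0, U=1, X=0, Z=3) weight 1/1512
  (W=1, Y=2, V=2, U=1, X=0, Z=2) weight 1/1512
  … 27 more
Group by V:
  weight(V=0) = 1/56
  weight(V=1) = 9/140
  weight(V=2) = 1/56
Total weight = 1/56 + 9/140 + 1/56 = 1/10
P(V=0 | obs) = 1/56 / 1/10 = 5/28
P(V=1 | obs) = 9/140 / 1/10 = 9/14
P(V=2 | obs) = 1/56 / 1/10 = 5/28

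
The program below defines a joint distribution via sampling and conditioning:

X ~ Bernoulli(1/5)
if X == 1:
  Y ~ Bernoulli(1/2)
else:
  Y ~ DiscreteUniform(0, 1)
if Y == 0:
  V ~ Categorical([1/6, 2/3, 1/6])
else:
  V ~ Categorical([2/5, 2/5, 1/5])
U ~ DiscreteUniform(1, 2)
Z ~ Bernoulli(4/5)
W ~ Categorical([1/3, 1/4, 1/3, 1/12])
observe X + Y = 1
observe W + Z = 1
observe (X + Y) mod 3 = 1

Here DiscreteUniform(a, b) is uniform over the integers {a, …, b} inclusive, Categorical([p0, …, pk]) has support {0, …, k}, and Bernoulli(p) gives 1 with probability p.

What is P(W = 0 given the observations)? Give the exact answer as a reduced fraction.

Enumerate traces; 24 have nonzero weight after conditioning:
  (X=0, Y=1, V=0, U=1, Z=0, W=1) weight 1/250
  (X=0, Y=1, V=0, U=1, Z=1, W=0) weight 8/375
  (X=0, Y=1, V=0, U=2, Z=0, W=1) weight 1/250
  (X=0, Y=1, V=0, U=2, Z=1, W=0) weight 8/375
  (X=0, Y=1, V=1, U=1, Z=0, W=1) weight 1/250
  (X=0, Y=1, V=1, U=1, Z=1, W=0) weight 8/375
  (X=0, Y=1, V=1, U=2, Z=0, W=1) weight 1/250
  (X=0, Y=1, V=1, U=2, Z=1, W=0) weight 8/375
  … 16 more
Group by W:
  weight(W=0) = 2/15
  weight(W=1) = 1/40
Total weight = 2/15 + 1/40 = 19/120
P(W=0 | obs) = 2/15 / 19/120 = 16/19
P(W=1 | obs) = 1/40 / 19/120 = 3/19

P(W = 0 | obs) = 16/19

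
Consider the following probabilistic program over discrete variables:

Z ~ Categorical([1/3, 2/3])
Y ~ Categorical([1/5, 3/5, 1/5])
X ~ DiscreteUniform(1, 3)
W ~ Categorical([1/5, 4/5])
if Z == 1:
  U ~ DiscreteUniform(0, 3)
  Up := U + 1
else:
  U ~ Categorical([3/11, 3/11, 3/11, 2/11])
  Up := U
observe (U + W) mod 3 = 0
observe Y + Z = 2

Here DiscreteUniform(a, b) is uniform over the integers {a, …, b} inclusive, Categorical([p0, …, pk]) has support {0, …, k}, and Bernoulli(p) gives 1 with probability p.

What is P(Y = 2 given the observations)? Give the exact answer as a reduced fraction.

P(Y = 2 | obs) = 17/116

Enumerate traces; 18 have nonzero weight after conditioning:
  (Z=0, Y=2, X=1, W=0, U=0) weight 1/825
  (Z=0, Y=2, X=1, W=0, U=3) weight 2/2475
  (Z=0, Y=2, X=1, W=1, U=2) weight 4/825
  (Z=0, Y=2, X=2, W=0, U=0) weight 1/825
  (Z=0, Y=2, X=2, W=0, U=3) weight 2/2475
  (Z=0, Y=2, X=2, W=1, U=2) weight 4/825
  (Z=0, Y=2, X=3, W=0, U=0) weight 1/825
  (Z=0, Y=2, X=3, W=0, U=3) weight 2/2475
  (Z=1, Y=1, X=1, W=0, U=0) weight 1/150
  … 9 more
Group by Y:
  weight(Y=1) = 3/25
  weight(Y=2) = 17/825
Total weight = 3/25 + 17/825 = 116/825
P(Y=1 | obs) = 3/25 / 116/825 = 99/116
P(Y=2 | obs) = 17/825 / 116/825 = 17/116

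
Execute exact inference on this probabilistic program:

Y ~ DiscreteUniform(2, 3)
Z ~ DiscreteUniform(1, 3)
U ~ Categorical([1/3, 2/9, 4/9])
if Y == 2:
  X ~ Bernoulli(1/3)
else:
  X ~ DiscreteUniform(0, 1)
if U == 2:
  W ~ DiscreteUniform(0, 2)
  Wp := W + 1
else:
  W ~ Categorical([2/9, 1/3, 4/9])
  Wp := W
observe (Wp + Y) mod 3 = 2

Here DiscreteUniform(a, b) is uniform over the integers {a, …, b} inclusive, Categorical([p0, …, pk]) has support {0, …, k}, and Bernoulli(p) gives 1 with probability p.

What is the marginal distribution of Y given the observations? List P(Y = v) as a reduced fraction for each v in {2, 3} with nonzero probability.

P(Y=2) = 11/27, P(Y=3) = 16/27

Enumerate traces; 36 have nonzero weight after conditioning:
  (Y=2, Z=1, U=0, X=0, W=0) weight 2/243
  (Y=2, Z=1, U=0, X=1, W=0) weight 1/243
  (Y=2, Z=1, U=1, X=0, W=0) weight 4/729
  (Y=2, Z=1, U=1, X=1, W=0) weight 2/729
  (Y=2, Z=1, U=2, X=0, W=2) weight 4/243
  (Y=2, Z=1, U=2, X=1, W=2) weight 2/243
  (Y=2, Z=2, U=0, X=0, W=0) weight 2/243
  (Y=2, Z=2, U=0, X=1, W=0) weight 1/243
  (Y=3, Z=1, U=0, X=0, W=2) weight 1/81
  … 27 more
Group by Y:
  weight(Y=2) = 11/81
  weight(Y=3) = 16/81
Total weight = 11/81 + 16/81 = 1/3
P(Y=2 | obs) = 11/81 / 1/3 = 11/27
P(Y=3 | obs) = 16/81 / 1/3 = 16/27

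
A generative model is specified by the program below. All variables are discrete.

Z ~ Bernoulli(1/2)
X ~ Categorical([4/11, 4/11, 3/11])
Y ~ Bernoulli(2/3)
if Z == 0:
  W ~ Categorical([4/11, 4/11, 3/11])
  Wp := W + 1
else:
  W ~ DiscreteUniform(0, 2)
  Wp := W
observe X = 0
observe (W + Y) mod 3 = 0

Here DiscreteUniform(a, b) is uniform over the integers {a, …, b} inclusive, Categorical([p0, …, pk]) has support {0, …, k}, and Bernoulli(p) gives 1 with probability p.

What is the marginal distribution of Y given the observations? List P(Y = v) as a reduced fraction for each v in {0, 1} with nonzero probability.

P(Y=0) = 23/63, P(Y=1) = 40/63

Enumerate traces; 4 have nonzero weight after conditioning:
  (Z=0, X=0, Y=0, W=0) weight 8/363
  (Z=0, X=0, Y=1, W=2) weight 4/121
  (Z=1, X=0, Y=0, W=0) weight 2/99
  (Z=1, X=0, Y=1, W=2) weight 4/99
Group by Y:
  weight(Y=0) = 46/1089
  weight(Y=1) = 80/1089
Total weight = 46/1089 + 80/1089 = 14/121
P(Y=0 | obs) = 46/1089 / 14/121 = 23/63
P(Y=1 | obs) = 80/1089 / 14/121 = 40/63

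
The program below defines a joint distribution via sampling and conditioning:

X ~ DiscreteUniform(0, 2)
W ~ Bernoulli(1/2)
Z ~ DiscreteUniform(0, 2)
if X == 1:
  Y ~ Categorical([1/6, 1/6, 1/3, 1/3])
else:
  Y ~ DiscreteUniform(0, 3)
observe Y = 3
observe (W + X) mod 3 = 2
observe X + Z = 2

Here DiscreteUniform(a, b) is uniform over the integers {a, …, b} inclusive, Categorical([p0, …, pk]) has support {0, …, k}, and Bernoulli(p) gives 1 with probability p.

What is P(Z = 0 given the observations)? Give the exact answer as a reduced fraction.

P(Z = 0 | obs) = 3/7

Enumerate traces; 2 have nonzero weight after conditioning:
  (X=1, W=1, Z=1, Y=3) weight 1/54
  (X=2, W=0, Z=0, Y=3) weight 1/72
Group by Z:
  weight(Z=0) = 1/72
  weight(Z=1) = 1/54
Total weight = 1/72 + 1/54 = 7/216
P(Z=0 | obs) = 1/72 / 7/216 = 3/7
P(Z=1 | obs) = 1/54 / 7/216 = 4/7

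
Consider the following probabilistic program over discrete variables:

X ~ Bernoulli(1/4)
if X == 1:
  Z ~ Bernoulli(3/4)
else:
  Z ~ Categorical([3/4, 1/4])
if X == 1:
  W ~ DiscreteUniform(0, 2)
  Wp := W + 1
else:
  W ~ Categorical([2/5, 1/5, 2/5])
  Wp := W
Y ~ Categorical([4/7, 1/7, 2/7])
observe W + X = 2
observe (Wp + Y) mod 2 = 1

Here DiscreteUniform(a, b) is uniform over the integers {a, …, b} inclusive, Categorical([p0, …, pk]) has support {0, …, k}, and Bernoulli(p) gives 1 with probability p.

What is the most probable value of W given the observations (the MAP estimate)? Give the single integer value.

Enumerate traces; 4 have nonzero weight after conditioning:
  (X=0, Z=0, W=2, Y=1) weight 9/280
  (X=0, Z=1, W=2, Y=1) weight 3/280
  (X=1, Z=0, W=1, Y=1) weight 1/336
  (X=1, Z=1, W=1, Y=1) weight 1/112
Group by W:
  weight(W=1) = 1/84
  weight(W=2) = 3/70
Total weight = 1/84 + 3/70 = 23/420
P(W=1 | obs) = 1/84 / 23/420 = 5/23
P(W=2 | obs) = 3/70 / 23/420 = 18/23
argmax = 2

argmax_v P(W = v | obs) = 2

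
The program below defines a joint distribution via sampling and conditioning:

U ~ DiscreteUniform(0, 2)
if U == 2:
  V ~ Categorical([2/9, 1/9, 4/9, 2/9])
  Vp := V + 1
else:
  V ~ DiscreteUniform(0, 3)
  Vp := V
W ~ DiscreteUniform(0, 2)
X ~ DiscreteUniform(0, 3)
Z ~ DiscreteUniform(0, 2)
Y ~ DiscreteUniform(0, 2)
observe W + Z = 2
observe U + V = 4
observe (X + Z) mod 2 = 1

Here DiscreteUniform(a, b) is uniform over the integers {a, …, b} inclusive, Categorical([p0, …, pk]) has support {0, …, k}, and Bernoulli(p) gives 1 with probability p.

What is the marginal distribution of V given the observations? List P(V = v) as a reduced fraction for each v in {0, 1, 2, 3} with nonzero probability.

P(V=2) = 16/25, P(V=3) = 9/25

Enumerate traces; 36 have nonzero weight after conditioning:
  (U=1, V=3, W=0, X=1, Z=2, Y=0) weight 1/1296
  (U=1, V=3, W=0, X=1, Z=2, Y=1) weight 1/1296
  (U=1, V=3, W=0, X=1, Z=2, Y=2) weight 1/1296
  (U=1, V=3, W=0, X=3, Z=2, Y=0) weight 1/1296
  (U=1, V=3, W=0, X=3, Z=2, Y=1) weight 1/1296
  (U=1, V=3, W=0, X=3, Z=2, Y=2) weight 1/1296
  (U=1, V=3, W=1, X=0, Z=1, Y=0) weight 1/1296
  (U=1, V=3, W=1, X=0, Z=1, Y=1) weight 1/1296
  (U=2, V=2, W=0, X=1, Z=2, Y=0) weight 1/729
  … 27 more
Group by V:
  weight(V=2) = 2/81
  weight(V=3) = 1/72
Total weight = 2/81 + 1/72 = 25/648
P(V=2 | obs) = 2/81 / 25/648 = 16/25
P(V=3 | obs) = 1/72 / 25/648 = 9/25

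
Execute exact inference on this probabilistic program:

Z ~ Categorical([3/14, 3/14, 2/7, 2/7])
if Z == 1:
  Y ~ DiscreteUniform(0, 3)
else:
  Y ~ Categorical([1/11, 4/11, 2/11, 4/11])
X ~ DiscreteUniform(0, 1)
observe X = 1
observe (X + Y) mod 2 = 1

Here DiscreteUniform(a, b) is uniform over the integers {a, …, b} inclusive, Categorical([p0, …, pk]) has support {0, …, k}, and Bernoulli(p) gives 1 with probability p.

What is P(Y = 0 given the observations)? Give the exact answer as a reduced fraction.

P(Y = 0 | obs) = 7/18

Enumerate traces; 8 have nonzero weight after conditioning:
  (Z=0, Y=0, X=1) weight 3/308
  (Z=0, Y=2, X=1) weight 3/154
  (Z=1, Y=0, X=1) weight 3/112
  (Z=1, Y=2, X=1) weight 3/112
  (Z=2, Y=0, X=1) weight 1/77
  (Z=2, Y=2, X=1) weight 2/77
  (Z=3, Y=0, X=1) weight 1/77
  (Z=3, Y=2, X=1) weight 2/77
Group by Y:
  weight(Y=0) = 1/16
  weight(Y=2) = 11/112
Total weight = 1/16 + 11/112 = 9/56
P(Y=0 | obs) = 1/16 / 9/56 = 7/18
P(Y=2 | obs) = 11/112 / 9/56 = 11/18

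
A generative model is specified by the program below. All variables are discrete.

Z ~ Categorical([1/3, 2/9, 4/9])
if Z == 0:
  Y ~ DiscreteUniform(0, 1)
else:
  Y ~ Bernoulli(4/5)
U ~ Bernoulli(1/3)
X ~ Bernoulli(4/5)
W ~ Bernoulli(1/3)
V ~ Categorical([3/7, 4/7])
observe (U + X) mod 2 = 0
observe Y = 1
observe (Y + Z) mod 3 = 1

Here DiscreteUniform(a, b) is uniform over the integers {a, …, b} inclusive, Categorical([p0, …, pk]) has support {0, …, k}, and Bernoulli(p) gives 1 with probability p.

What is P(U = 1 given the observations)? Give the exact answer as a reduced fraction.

P(U = 1 | obs) = 2/3

Enumerate traces; 8 have nonzero weight after conditioning:
  (Z=0, Y=1, U=0, X=0, W=0, V=0) weight 2/315
  (Z=0, Y=1, U=0, X=0, W=0, V=1) weight 8/945
  (Z=0, Y=1, U=0, X=0, W=1, V=0) weight 1/315
  (Z=0, Y=1, U=0, X=0, W=1, V=1) weight 4/945
  (Z=0, Y=1, U=1, X=1, W=0, V=0) weight 4/315
  (Z=0, Y=1, U=1, X=1, W=0, V=1) weight 16/945
  (Z=0, Y=1, U=1, X=1, W=1, V=0) weight 2/315
  (Z=0, Y=1, U=1, X=1, W=1, V=1) weight 8/945
Group by U:
  weight(U=0) = 1/45
  weight(U=1) = 2/45
Total weight = 1/45 + 2/45 = 1/15
P(U=0 | obs) = 1/45 / 1/15 = 1/3
P(U=1 | obs) = 2/45 / 1/15 = 2/3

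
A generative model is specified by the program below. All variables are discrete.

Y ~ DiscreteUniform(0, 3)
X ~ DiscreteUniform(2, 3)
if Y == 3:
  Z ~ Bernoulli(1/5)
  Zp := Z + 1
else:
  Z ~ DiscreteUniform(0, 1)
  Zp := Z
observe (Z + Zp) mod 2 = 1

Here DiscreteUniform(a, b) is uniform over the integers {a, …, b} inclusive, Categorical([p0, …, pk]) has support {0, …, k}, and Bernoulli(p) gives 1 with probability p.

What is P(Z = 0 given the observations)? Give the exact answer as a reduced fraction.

Enumerate traces; 4 have nonzero weight after conditioning:
  (Y=3, X=2, Z=0) weight 1/10
  (Y=3, X=2, Z=1) weight 1/40
  (Y=3, X=3, Z=0) weight 1/10
  (Y=3, X=3, Z=1) weight 1/40
Group by Z:
  weight(Z=0) = 1/5
  weight(Z=1) = 1/20
Total weight = 1/5 + 1/20 = 1/4
P(Z=0 | obs) = 1/5 / 1/4 = 4/5
P(Z=1 | obs) = 1/20 / 1/4 = 1/5

P(Z = 0 | obs) = 4/5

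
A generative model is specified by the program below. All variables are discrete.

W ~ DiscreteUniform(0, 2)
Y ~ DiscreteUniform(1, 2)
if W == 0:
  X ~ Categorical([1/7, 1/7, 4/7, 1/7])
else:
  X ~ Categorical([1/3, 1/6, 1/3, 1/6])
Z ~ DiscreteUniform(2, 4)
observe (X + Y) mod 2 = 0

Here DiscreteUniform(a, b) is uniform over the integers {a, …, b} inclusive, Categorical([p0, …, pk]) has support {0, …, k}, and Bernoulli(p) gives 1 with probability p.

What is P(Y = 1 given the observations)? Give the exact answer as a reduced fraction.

Enumerate traces; 36 have nonzero weight after conditioning:
  (W=0, Y=1, X=1, Z=2) weight 1/126
  (W=0, Y=1, X=1, Z=3) weight 1/126
  (W=0, Y=1, X=1, Z=4) weight 1/126
  (W=0, Y=1, X=3, Z=2) weight 1/126
  (W=0, Y=1, X=3, Z=3) weight 1/126
  (W=0, Y=1, X=3, Z=4) weight 1/126
  (W=0, Y=2, X=0, Z=2) weight 1/126
  (W=0, Y=2, X=0, Z=3) weight 1/126
  … 28 more
Group by Y:
  weight(Y=1) = 10/63
  weight(Y=2) = 43/126
Total weight = 10/63 + 43/126 = 1/2
P(Y=1 | obs) = 10/63 / 1/2 = 20/63
P(Y=2 | obs) = 43/126 / 1/2 = 43/63

P(Y = 1 | obs) = 20/63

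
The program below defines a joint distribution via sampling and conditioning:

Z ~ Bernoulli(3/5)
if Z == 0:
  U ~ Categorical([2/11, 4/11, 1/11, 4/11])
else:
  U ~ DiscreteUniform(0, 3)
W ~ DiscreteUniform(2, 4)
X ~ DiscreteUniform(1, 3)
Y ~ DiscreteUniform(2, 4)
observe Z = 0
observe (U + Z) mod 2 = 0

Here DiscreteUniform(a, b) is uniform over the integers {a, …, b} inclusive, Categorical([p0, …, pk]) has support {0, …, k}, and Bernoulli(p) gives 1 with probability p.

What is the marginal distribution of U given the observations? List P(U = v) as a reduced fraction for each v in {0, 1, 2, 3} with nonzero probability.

P(U=0) = 2/3, P(U=2) = 1/3

Enumerate traces; 54 have nonzero weight after conditioning:
  (Z=0, U=0, W=2, X=1, Y=2) weight 4/1485
  (Z=0, U=0, W=2, X=1, Y=3) weight 4/1485
  (Z=0, U=0, W=2, X=1, Y=4) weight 4/1485
  (Z=0, U=0, W=2, X=2, Y=2) weight 4/1485
  (Z=0, U=0, W=2, X=2, Y=3) weight 4/1485
  (Z=0, U=0, W=2, X=2, Y=4) weight 4/1485
  (Z=0, U=0, W=2, X=3, Y=2) weight 4/1485
  (Z=0, U=0, W=2, X=3, Y=3) weight 4/1485
  (Z=0, U=2, W=2, X=1, Y=2) weight 2/1485
  … 45 more
Group by U:
  weight(U=0) = 4/55
  weight(U=2) = 2/55
Total weight = 4/55 + 2/55 = 6/55
P(U=0 | obs) = 4/55 / 6/55 = 2/3
P(U=2 | obs) = 2/55 / 6/55 = 1/3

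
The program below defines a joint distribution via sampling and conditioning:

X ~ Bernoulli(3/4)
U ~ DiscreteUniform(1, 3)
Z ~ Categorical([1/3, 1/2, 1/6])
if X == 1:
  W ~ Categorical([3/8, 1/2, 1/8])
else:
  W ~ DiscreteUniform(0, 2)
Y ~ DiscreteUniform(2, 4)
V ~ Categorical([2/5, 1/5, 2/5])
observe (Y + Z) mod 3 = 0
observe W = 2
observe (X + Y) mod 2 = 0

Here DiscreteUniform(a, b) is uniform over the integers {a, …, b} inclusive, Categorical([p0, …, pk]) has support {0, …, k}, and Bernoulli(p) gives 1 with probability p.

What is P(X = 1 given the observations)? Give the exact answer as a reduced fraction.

P(X = 1 | obs) = 9/25

Enumerate traces; 27 have nonzero weight after conditioning:
  (X=0, U=1, Z=1, W=2, Y=2, V=0) weight 1/540
  (X=0, U=1, Z=1, W=2, Y=2, V=1) weight 1/1080
  (X=0, U=1, Z=1, W=2, Y=2, V=2) weight 1/540
  (X=0, U=1, Z=2, W=2, Y=4, V=0) weight 1/1620
  (X=0, U=1, Z=2, W=2, Y=4, V=1) weight 1/3240
  (X=0, U=1, Z=2, W=2, Y=4, V=2) weight 1/1620
  (X=0, U=2, Z=1, W=2, Y=2, V=0) weight 1/540
  (X=0, U=2, Z=1, W=2, Y=2, V=1) weight 1/1080
  (X=1, U=1, Z=0, W=2, Y=3, V=0) weight 1/720
  … 18 more
Group by X:
  weight(X=0) = 1/54
  weight(X=1) = 1/96
Total weight = 1/54 + 1/96 = 25/864
P(X=0 | obs) = 1/54 / 25/864 = 16/25
P(X=1 | obs) = 1/96 / 25/864 = 9/25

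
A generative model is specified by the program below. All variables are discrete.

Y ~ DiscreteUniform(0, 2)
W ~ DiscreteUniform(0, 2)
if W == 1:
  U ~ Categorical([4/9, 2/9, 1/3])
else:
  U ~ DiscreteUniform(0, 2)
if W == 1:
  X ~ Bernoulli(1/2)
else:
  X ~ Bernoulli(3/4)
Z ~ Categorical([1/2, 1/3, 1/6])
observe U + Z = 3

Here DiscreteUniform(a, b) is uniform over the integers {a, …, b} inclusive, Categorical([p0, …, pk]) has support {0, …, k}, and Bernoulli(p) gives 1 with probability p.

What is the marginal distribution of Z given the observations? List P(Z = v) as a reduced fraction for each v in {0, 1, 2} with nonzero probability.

P(Z=1) = 9/13, P(Z=2) = 4/13

Enumerate traces; 36 have nonzero weight after conditioning:
  (Y=0, W=0, U=1, X=0, Z=2) weight 1/648
  (Y=0, W=0, U=1, X=1, Z=2) weight 1/216
  (Y=0, W=0, U=2, X=0, Z=1) weight 1/324
  (Y=0, W=0, U=2, X=1, Z=1) weight 1/108
  (Y=0, W=1, U=1, X=0, Z=2) weight 1/486
  (Y=0, W=1, U=1, X=1, Z=2) weight 1/486
  (Y=0, W=1, U=2, X=0, Z=1) weight 1/162
  (Y=0, W=1, U=2, X=1, Z=1) weight 1/162
  … 28 more
Group by Z:
  weight(Z=1) = 1/9
  weight(Z=2) = 4/81
Total weight = 1/9 + 4/81 = 13/81
P(Z=1 | obs) = 1/9 / 13/81 = 9/13
P(Z=2 | obs) = 4/81 / 13/81 = 4/13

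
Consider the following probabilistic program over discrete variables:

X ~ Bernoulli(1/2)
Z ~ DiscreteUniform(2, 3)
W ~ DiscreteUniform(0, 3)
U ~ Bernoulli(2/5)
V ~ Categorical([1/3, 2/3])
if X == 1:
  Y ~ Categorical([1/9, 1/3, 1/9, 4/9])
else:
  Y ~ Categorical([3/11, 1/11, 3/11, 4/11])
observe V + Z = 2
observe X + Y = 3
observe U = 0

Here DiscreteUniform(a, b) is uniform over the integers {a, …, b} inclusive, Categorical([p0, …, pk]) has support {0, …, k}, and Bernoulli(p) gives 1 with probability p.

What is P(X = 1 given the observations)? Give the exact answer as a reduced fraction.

Enumerate traces; 8 have nonzero weight after conditioning:
  (X=0, Z=2, W=0, U=0, V=0, Y=3) weight 1/220
  (X=0, Z=2, W=1, U=0, V=0, Y=3) weight 1/220
  (X=0, Z=2, W=2, U=0, V=0, Y=3) weight 1/220
  (X=0, Z=2, W=3, U=0, V=0, Y=3) weight 1/220
  (X=1, Z=2, W=0, U=0, V=0, Y=2) weight 1/720
  (X=1, Z=2, W=1, U=0, V=0, Y=2) weight 1/720
  (X=1, Z=2, W=2, U=0, V=0, Y=2) weight 1/720
  (X=1, Z=2, W=3, U=0, V=0, Y=2) weight 1/720
Group by X:
  weight(X=0) = 1/55
  weight(X=1) = 1/180
Total weight = 1/55 + 1/180 = 47/1980
P(X=0 | obs) = 1/55 / 47/1980 = 36/47
P(X=1 | obs) = 1/180 / 47/1980 = 11/47

P(X = 1 | obs) = 11/47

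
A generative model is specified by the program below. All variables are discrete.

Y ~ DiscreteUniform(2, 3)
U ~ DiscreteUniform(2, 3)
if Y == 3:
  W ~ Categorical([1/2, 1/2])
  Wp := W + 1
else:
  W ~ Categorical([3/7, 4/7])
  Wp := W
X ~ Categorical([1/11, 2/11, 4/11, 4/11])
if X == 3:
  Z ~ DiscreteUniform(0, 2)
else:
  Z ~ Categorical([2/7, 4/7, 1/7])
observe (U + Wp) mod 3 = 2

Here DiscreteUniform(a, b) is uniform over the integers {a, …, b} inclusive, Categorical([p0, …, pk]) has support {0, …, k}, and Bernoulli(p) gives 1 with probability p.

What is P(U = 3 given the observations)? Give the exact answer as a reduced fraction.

Enumerate traces; 24 have nonzero weight after conditioning:
  (Y=2, U=2, W=0, X=0, Z=0) weight 3/1078
  (Y=2, U=2, W=0, X=0, Z=1) weight 3/539
  (Y=2, U=2, W=0, X=0, Z=2) weight 3/2156
  (Y=2, U=2, W=0, X=1, Z=0) weight 3/539
  (Y=2, U=2, W=0, X=1, Z=1) weight 6/539
  (Y=2, U=2, W=0, X=1, Z=2) weight 3/1078
  (Y=2, U=2, W=0, X=2, Z=0) weight 6/539
  (Y=2, U=2, W=0, X=2, Z=1) weight 12/539
  (Y=3, U=3, W=1, X=0, Z=0) weight 1/308
  … 15 more
Group by U:
  weight(U=2) = 3/28
  weight(U=3) = 1/8
Total weight = 3/28 + 1/8 = 13/56
P(U=2 | obs) = 3/28 / 13/56 = 6/13
P(U=3 | obs) = 1/8 / 13/56 = 7/13

P(U = 3 | obs) = 7/13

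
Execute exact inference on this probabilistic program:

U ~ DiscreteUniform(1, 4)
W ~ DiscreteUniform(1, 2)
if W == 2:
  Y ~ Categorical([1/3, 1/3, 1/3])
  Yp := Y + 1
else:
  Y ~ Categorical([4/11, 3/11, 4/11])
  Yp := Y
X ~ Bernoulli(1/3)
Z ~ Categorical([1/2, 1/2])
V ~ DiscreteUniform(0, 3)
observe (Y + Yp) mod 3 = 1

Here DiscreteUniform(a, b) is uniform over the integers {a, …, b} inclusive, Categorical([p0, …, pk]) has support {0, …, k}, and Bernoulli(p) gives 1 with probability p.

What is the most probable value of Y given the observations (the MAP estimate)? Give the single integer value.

Enumerate traces; 128 have nonzero weight after conditioning:
  (U=1, W=1, Y=2, X=0, Z=0, V=0) weight 1/264
  (U=1, W=1, Y=2, X=0, Z=0, V=1) weight 1/264
  (U=1, W=1, Y=2, X=0, Z=0, V=2) weight 1/264
  (U=1, W=1, Y=2, X=0, Z=0, V=3) weight 1/264
  (U=1, W=1, Y=2, X=0, Z=1, V=0) weight 1/264
  (U=1, W=1, Y=2, X=0, Z=1, V=1) weight 1/264
  (U=1, W=1, Y=2, X=0, Z=1, V=2) weight 1/264
  (U=1, W=1, Y=2, X=0, Z=1, V=3) weight 1/264
  (U=1, W=2, Y=0, X=0, Z=0, V=0) weight 1/288
  … 119 more
Group by Y:
  weight(Y=0) = 1/6
  weight(Y=2) = 2/11
Total weight = 1/6 + 2/11 = 23/66
P(Y=0 | obs) = 1/6 / 23/66 = 11/23
P(Y=2 | obs) = 2/11 / 23/66 = 12/23
argmax = 2

argmax_v P(Y = v | obs) = 2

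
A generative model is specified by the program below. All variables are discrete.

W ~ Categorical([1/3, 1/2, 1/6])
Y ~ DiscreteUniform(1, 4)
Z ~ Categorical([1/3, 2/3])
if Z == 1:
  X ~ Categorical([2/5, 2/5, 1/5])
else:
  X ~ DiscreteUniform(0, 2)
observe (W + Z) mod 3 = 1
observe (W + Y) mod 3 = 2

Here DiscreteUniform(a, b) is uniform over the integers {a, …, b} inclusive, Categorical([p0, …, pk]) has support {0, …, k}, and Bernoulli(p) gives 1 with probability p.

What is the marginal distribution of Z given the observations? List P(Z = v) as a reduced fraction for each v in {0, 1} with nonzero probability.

P(Z=0) = 3/5, P(Z=1) = 2/5

Enumerate traces; 9 have nonzero weight after conditioning:
  (W=0, Y=2, Z=1, X=0) weight 1/45
  (W=0, Y=2, Z=1, X=1) weight 1/45
  (W=0, Y=2, Z=1, X=2) weight 1/90
  (W=1, Y=1, Z=0, X=0) weight 1/72
  (W=1, Y=1, Z=0, X=1) weight 1/72
  (W=1, Y=1, Z=0, X=2) weight 1/72
  (W=1, Y=4, Z=0, X=0) weight 1/72
  (W=1, Y=4, Z=0, X=1) weight 1/72
  … 1 more
Group by Z:
  weight(Z=0) = 1/12
  weight(Z=1) = 1/18
Total weight = 1/12 + 1/18 = 5/36
P(Z=0 | obs) = 1/12 / 5/36 = 3/5
P(Z=1 | obs) = 1/18 / 5/36 = 2/5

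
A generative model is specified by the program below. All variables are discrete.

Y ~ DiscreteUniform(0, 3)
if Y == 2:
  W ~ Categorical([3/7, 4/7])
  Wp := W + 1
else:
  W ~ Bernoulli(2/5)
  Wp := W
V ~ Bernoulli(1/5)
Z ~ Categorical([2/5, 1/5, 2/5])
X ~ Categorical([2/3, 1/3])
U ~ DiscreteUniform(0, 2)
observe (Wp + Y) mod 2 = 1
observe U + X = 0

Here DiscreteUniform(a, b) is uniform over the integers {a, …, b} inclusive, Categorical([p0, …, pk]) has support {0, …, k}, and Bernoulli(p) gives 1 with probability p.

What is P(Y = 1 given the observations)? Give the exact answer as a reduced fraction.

P(Y = 1 | obs) = 21/71

Enumerate traces; 24 have nonzero weight after conditioning:
  (Y=0, W=1, V=0, Z=0, X=0, U=0) weight 8/1125
  (Y=0, W=1, V=0, Z=1, X=0, U=0) weight 4/1125
  (Y=0, W=1, V=0, Z=2, X=0, U=0) weight 8/1125
  (Y=0, W=1, V=1, Z=0, X=0, U=0) weight 2/1125
  (Y=0, W=1, V=1, Z=1, X=0, U=0) weight 1/1125
  (Y=0, W=1, V=1, Z=2, X=0, U=0) weight 2/1125
  (Y=1, W=0, V=0, Z=0, X=0, U=0) weight 4/375
  (Y=1, W=0, V=0, Z=1, X=0, U=0) weight 2/375
  (Y=2, W=0, V=0, Z=0, X=0, U=0) weight 4/525
  (Y=3, W=0, V=0, Z=0, X=0, U=0) weight 4/375
  … 14 more
Group by Y:
  weight(Y=0) = 1/45
  weight(Y=1) = 1/30
  weight(Y=2) = 1/42
  weight(Y=3) = 1/30
Total weight = 1/45 + 1/30 + 1/42 + 1/30 = 71/630
P(Y=0 | obs) = 1/45 / 71/630 = 14/71
P(Y=1 | obs) = 1/30 / 71/630 = 21/71
P(Y=2 | obs) = 1/42 / 71/630 = 15/71
P(Y=3 | obs) = 1/30 / 71/630 = 21/71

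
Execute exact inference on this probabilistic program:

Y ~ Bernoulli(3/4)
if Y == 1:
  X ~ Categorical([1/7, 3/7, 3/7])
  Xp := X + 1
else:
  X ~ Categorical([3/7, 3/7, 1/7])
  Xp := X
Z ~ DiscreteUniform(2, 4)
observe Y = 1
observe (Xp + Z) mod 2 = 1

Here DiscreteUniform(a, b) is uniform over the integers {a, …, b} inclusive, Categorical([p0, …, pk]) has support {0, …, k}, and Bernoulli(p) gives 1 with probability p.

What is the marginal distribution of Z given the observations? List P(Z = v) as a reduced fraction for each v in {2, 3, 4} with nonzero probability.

P(Z=2) = 4/11, P(Z=3) = 3/11, P(Z=4) = 4/11

Enumerate traces; 5 have nonzero weight after conditioning:
  (Y=1, X=0, Z=2) weight 1/28
  (Y=1, X=0, Z=4) weight 1/28
  (Y=1, X=1, Z=3) weight 3/28
  (Y=1, X=2, Z=2) weight 3/28
  (Y=1, X=2, Z=4) weight 3/28
Group by Z:
  weight(Z=2) = 1/7
  weight(Z=3) = 3/28
  weight(Z=4) = 1/7
Total weight = 1/7 + 3/28 + 1/7 = 11/28
P(Z=2 | obs) = 1/7 / 11/28 = 4/11
P(Z=3 | obs) = 3/28 / 11/28 = 3/11
P(Z=4 | obs) = 1/7 / 11/28 = 4/11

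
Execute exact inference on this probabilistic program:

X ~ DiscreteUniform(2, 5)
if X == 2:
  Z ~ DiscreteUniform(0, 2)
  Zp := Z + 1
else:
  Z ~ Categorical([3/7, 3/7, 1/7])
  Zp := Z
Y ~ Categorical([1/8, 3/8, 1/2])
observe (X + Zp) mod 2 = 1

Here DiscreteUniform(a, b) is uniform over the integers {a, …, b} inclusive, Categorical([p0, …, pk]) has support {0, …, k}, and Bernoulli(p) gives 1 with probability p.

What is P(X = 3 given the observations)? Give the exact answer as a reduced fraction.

Enumerate traces; 21 have nonzero weight after conditioning:
  (X=2, Z=0, Y=0) weight 1/96
  (X=2, Z=0, Y=1) weight 1/32
  (X=2, Z=0, Y=2) weight 1/24
  (X=2, Z=2, Y=0) weight 1/96
  (X=2, Z=2, Y=1) weight 1/32
  (X=2, Z=2, Y=2) weight 1/24
  (X=3, Z=0, Y=0) weight 3/224
  (X=3, Z=0, Y=1) weight 9/224
  (X=4, Z=1, Y=0) weight 3/224
  (X=5, Z=0, Y=0) weight 3/224
  … 11 more
Group by X:
  weight(X=2) = 1/6
  weight(X=3) = 1/7
  weight(X=4) = 3/28
  weight(X=5) = 1/7
Total weight = 1/6 + 1/7 + 3/28 + 1/7 = 47/84
P(X=2 | obs) = 1/6 / 47/84 = 14/47
P(X=3 | obs) = 1/7 / 47/84 = 12/47
P(X=4 | obs) = 3/28 / 47/84 = 9/47
P(X=5 | obs) = 1/7 / 47/84 = 12/47

P(X = 3 | obs) = 12/47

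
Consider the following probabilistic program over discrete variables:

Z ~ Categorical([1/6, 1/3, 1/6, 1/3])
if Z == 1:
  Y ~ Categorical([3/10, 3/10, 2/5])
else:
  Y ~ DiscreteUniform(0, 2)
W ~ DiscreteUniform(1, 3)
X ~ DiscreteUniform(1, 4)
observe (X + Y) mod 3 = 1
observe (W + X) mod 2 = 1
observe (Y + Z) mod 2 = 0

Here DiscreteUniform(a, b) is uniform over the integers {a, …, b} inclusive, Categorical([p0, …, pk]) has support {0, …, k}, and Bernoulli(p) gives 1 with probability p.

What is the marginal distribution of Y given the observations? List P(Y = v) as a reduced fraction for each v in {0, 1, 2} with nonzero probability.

P(Y=0) = 10/23, P(Y=1) = 19/69, P(Y=2) = 20/69

Enumerate traces; 12 have nonzero weight after conditioning:
  (Z=0, Y=0, W=1, X=4) weight 1/216
  (Z=0, Y=0, W=2, X=1) weight 1/216
  (Z=0, Y=0, W=3, X=4) weight 1/216
  (Z=0, Y=2, W=1, X=2) weight 1/216
  (Z=0, Y=2, W=3, X=2) weight 1/216
  (Z=1, Y=1, W=2, X=3) weight 1/120
  (Z=2, Y=0, W=1, X=4) weight 1/216
  (Z=2, Y=0, W=2, X=1) weight 1/216
  … 4 more
Group by Y:
  weight(Y=0) = 1/36
  weight(Y=1) = 19/1080
  weight(Y=2) = 1/54
Total weight = 1/36 + 19/1080 + 1/54 = 23/360
P(Y=0 | obs) = 1/36 / 23/360 = 10/23
P(Y=1 | obs) = 19/1080 / 23/360 = 19/69
P(Y=2 | obs) = 1/54 / 23/360 = 20/69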